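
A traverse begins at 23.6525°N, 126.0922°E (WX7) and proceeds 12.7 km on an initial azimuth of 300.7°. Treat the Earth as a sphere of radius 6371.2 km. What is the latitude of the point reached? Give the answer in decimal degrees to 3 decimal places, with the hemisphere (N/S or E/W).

δ = d/R = 12.7/6371.2 = 0.001993 rad
φ₂ = arcsin(sin φ₁ cos δ + cos φ₁ sin δ cos θ)
   = arcsin(0.40119·1.00000 + 0.91600·0.00199·0.51054) = 23.71077°
λ₂ = λ₁ + atan2(sin θ sin δ cos φ₁, cos δ − sin φ₁ sin φ₂) = 125.98494°

23.711°N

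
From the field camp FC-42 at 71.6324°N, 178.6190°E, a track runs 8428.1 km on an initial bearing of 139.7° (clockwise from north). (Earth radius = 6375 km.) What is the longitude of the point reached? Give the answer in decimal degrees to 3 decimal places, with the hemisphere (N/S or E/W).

142.560°W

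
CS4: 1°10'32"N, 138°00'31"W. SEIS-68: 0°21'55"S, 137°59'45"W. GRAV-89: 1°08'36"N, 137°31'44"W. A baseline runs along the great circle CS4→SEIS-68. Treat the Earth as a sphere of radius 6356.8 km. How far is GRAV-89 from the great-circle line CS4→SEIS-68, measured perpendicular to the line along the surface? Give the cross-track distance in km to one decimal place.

CS4: φ = +1.17556°, λ = -138.00861°
SEIS-68: φ = -0.36528°, λ = -137.99583°
GRAV-89: φ = +1.14333°, λ = -137.52889°
δ₁₃ = central angle CS4→GRAV-89 = 0.008390 rad  (haversine)
θ₁₃ = bearing CS4→GRAV-89 = 93.839°,  θ₁₂ = bearing CS4→SEIS-68 = 179.525°
dₓₜ = R·arcsin(sin δ₁₃ · sin(θ₁₃ − θ₁₂)) = 6356.8·arcsin(0.00839·sin(-85.686°)) = -53.182 km
|dₓₜ| = 53.182 km

53.2 km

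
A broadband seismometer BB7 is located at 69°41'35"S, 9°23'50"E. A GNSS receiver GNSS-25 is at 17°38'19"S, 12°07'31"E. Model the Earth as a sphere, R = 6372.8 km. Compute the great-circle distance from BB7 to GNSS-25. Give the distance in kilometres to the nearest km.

5793 km

BB7: φ = -69.69306°, λ = +9.39722°
GNSS-25: φ = -17.63861°, λ = +12.12528°
Δφ = 52.0544°,  Δλ = 2.7281°
a = sin²(Δφ/2) + cos φ₁ cos φ₂ sin²(Δλ/2) = 0.192731
c = 2·arcsin(√a) = 0.908997 rad = 52.0817°
d = R·c = 6372.8 × 0.908997 = 5792.9 km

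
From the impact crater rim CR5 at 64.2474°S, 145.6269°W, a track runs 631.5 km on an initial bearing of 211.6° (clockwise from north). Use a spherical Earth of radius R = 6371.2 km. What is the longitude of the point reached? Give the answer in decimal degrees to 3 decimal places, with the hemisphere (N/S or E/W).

153.904°W

δ = d/R = 631.5/6371.2 = 0.099118 rad
φ₂ = arcsin(sin φ₁ cos δ + cos φ₁ sin δ cos θ)
   = arcsin(-0.90068·0.99509 + 0.43449·0.09896·-0.85173) = -68.88794°
λ₂ = λ₁ + atan2(sin θ sin δ cos φ₁, cos δ − sin φ₁ sin φ₂) = -153.90363°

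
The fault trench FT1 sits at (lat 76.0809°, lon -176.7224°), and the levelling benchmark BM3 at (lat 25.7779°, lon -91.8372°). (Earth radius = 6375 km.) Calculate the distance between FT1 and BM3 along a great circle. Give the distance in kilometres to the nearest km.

7099 km

Δφ = -50.3030°,  Δλ = 84.8852°
a = sin²(Δφ/2) + cos φ₁ cos φ₂ sin²(Δλ/2) = 0.279287
c = 2·arcsin(√a) = 1.113610 rad = 63.8051°
d = R·c = 6375 × 1.113610 = 7099.3 km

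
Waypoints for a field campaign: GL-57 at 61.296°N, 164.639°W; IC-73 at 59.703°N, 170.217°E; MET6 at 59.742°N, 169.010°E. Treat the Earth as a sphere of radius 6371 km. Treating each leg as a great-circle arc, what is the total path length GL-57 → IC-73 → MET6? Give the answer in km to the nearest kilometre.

1447 km

GL-57→IC-73: c = 0.216505 rad, d = 1379.35 km
IC-73→MET6: c = 0.010643 rad, d = 67.81 km
Total = 1379.35 + 67.81 = 1447.16 km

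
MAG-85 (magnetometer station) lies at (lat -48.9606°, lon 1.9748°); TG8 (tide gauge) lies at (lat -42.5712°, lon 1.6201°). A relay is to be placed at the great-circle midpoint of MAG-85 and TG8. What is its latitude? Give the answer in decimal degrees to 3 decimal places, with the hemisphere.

45.766°S

Bx = cos φ₂ cos Δλ = 0.736423,  By = cos φ₂ sin Δλ = -0.004559
φₘ = atan2(sin φ₁ + sin φ₂, √((cos φ₁ + Bx)² + By²)) = -45.76604°
λₘ = λ₁ + atan2(By, cos φ₁ + Bx) = 1.78728°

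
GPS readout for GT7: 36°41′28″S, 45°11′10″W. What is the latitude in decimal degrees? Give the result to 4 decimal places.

36.6911°S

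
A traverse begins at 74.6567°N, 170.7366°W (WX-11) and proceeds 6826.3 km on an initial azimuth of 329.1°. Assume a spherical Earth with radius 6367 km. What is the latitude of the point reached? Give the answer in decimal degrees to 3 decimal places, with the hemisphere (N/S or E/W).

41.346°N

δ = d/R = 6826.3/6367 = 1.072138 rad
φ₂ = arcsin(sin φ₁ cos δ + cos φ₁ sin δ cos θ)
   = arcsin(0.96436·0.47825 + 0.26460·0.87822·0.85806) = 41.34559°
λ₂ = λ₁ + atan2(sin θ sin δ cos φ₁, cos δ − sin φ₁ sin φ₂) = 46.18688°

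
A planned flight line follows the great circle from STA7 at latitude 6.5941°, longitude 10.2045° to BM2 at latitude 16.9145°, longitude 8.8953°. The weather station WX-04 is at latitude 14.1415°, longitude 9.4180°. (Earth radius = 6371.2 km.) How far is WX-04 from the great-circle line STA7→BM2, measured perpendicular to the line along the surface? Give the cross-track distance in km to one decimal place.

17.2 km

δ₁₃ = central angle STA7→WX-04 = 0.132416 rad  (haversine)
θ₁₃ = bearing STA7→WX-04 = 354.214°,  θ₁₂ = bearing STA7→BM2 = 353.044°
dₓₜ = R·arcsin(sin δ₁₃ · sin(θ₁₃ − θ₁₂)) = 6371.2·arcsin(0.13203·sin(1.169°)) = 17.167 km
|dₓₜ| = 17.167 km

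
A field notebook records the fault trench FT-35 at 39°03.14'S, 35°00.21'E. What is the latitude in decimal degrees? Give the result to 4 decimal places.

39.0523°S

39° + 3.14′/60 = 39 + 0.05233 = 39.0523°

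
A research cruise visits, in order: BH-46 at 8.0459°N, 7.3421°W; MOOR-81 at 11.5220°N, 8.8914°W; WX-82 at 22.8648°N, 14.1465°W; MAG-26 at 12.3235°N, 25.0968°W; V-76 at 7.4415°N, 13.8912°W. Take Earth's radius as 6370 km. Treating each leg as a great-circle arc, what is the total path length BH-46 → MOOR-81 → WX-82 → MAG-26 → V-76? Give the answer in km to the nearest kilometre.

4790 km

BH-46→MOOR-81: c = 0.066262 rad, d = 422.09 km
MOOR-81→WX-82: c = 0.216417 rad, d = 1378.58 km
WX-82→MAG-26: c = 0.258663 rad, d = 1647.68 km
MAG-26→V-76: c = 0.210606 rad, d = 1341.56 km
Total = 422.09 + 1378.58 + 1647.68 + 1341.56 = 4789.91 km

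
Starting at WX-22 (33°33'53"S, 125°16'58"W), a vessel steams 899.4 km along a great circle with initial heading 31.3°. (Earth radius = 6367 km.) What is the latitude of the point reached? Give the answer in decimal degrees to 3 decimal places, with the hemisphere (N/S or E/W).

26.560°S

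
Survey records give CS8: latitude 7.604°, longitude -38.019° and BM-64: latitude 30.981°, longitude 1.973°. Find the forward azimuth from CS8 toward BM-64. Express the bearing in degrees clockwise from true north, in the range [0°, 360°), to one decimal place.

Δλ = 39.9920°
y = sin Δλ · cos φ₂ = 0.550995
x = cos φ₁ sin φ₂ − sin φ₁ cos φ₂ cos Δλ = 0.423311
θ = atan2(y, x) = 52.4661° → 52.4661° (mod 360°)

52.5°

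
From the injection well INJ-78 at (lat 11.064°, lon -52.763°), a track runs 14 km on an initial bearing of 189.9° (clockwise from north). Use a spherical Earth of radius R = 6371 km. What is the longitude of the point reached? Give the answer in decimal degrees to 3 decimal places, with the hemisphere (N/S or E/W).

δ = d/R = 14/6371 = 0.002197 rad
φ₂ = arcsin(sin φ₁ cos δ + cos φ₁ sin δ cos θ)
   = arcsin(0.19191·1.00000 + 0.98141·0.00220·-0.98511) = 10.93997°
λ₂ = λ₁ + atan2(sin θ sin δ cos φ₁, cos δ − sin φ₁ sin φ₂) = -52.78505°

52.785°W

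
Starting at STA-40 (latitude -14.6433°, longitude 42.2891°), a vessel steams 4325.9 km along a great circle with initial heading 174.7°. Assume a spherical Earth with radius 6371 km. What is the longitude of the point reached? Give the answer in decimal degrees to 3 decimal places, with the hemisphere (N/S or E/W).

δ = d/R = 4325.9/6371 = 0.678999 rad
φ₂ = arcsin(sin φ₁ cos δ + cos φ₁ sin δ cos θ)
   = arcsin(-0.25280·0.77820 + 0.96752·0.62801·-0.99572) = -53.29729°
λ₂ = λ₁ + atan2(sin θ sin δ cos φ₁, cos δ − sin φ₁ sin φ₂) = 47.85908°

47.859°E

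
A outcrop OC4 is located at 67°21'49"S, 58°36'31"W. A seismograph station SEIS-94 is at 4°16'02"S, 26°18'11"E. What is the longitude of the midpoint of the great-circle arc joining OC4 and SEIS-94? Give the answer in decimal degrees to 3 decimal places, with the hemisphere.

OC4: φ = -67.36361°, λ = -58.60861°
SEIS-94: φ = -4.26722°, λ = +26.30306°
Bx = cos φ₂ cos Δλ = 0.088446,  By = cos φ₂ sin Δλ = 0.993298
φₘ = atan2(sin φ₁ + sin φ₂, √((cos φ₁ + Bx)² + By²)) = -42.19071°
λₘ = λ₁ + atan2(By, cos φ₁ + Bx) = 5.91261°

5.913°E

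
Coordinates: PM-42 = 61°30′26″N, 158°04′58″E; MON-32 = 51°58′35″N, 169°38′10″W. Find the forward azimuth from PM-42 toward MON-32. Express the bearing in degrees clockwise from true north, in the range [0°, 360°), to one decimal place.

PM-42: φ = +61.50722°, λ = +158.08278°
MON-32: φ = +51.97639°, λ = -169.63611°
Δλ = 32.2811°
y = sin Δλ · cos φ₂ = 0.328982
x = cos φ₁ sin φ₂ − sin φ₁ cos φ₂ cos Δλ = -0.081902
θ = atan2(y, x) = 103.9799° → 103.9799° (mod 360°)

104.0°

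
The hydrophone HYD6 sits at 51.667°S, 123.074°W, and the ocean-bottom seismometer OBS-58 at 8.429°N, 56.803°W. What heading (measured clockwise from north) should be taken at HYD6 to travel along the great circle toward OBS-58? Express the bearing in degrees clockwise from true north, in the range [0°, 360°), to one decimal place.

Δλ = 66.2710°
y = sin Δλ · cos φ₂ = 0.905570
x = cos φ₁ sin φ₂ − sin φ₁ cos φ₂ cos Δλ = 0.403165
θ = atan2(y, x) = 66.0011° → 66.0011° (mod 360°)

66.0°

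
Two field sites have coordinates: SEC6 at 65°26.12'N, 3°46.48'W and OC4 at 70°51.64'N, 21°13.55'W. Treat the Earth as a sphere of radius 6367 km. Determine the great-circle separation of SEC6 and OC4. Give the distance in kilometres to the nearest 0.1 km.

934.6 km

SEC6: φ = +65.43533°, λ = -3.77467°
OC4: φ = +70.86067°, λ = -21.22583°
Δφ = 5.4253°,  Δλ = -17.4512°
a = sin²(Δφ/2) + cos φ₁ cos φ₂ sin²(Δλ/2) = 0.005377
c = 2·arcsin(√a) = 0.146783 rad = 8.4100°
d = R·c = 6367 × 0.146783 = 934.6 km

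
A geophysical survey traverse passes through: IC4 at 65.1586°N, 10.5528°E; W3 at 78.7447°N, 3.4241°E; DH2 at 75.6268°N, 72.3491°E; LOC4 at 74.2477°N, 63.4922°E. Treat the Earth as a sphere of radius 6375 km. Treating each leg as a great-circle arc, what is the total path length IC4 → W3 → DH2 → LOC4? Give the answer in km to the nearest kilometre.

IC4→W3: c = 0.239806 rad, d = 1528.76 km
W3→DH2: c = 0.255682 rad, d = 1629.97 km
DH2→LOC4: c = 0.046764 rad, d = 298.12 km
Total = 1528.76 + 1629.97 + 298.12 = 3456.85 km

3457 km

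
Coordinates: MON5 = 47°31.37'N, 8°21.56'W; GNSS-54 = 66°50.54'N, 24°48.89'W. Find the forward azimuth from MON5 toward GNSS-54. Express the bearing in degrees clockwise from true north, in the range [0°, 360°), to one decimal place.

342.0°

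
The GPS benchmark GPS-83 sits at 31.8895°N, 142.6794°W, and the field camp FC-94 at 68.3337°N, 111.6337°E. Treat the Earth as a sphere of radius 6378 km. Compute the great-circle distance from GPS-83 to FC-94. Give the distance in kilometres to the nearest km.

Δφ = 36.4442°,  Δλ = -105.6869°
a = sin²(Δφ/2) + cos φ₁ cos φ₂ sin²(Δλ/2) = 0.296899
c = 2·arcsin(√a) = 1.152503 rad = 66.0335°
d = R·c = 6378 × 1.152503 = 7350.7 km

7351 km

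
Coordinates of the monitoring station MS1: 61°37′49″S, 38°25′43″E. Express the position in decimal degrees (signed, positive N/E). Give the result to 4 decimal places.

lat: 61.6303° S → -61.6303°
lon: 38.4286° E → +38.4286°

-61.6303°, +38.4286°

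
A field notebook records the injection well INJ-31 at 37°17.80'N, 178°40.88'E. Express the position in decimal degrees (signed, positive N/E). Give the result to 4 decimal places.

lat: 37.2967° N → +37.2967°
lon: 178.6813° E → +178.6813°

+37.2967°, +178.6813°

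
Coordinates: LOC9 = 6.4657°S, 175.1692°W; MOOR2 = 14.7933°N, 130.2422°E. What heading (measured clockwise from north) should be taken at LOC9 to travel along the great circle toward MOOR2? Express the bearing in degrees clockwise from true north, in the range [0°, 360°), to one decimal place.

Δλ = -54.5886°
y = sin Δλ · cos φ₂ = -0.787998
x = cos φ₁ sin φ₂ − sin φ₁ cos φ₂ cos Δλ = 0.316796
θ = atan2(y, x) = -68.0986° → 291.9014° (mod 360°)

291.9°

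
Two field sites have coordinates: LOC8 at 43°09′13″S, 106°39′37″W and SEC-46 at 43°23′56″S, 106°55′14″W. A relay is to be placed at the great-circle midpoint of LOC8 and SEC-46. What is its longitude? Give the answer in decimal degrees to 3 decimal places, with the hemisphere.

LOC8: φ = -43.15361°, λ = -106.66028°
SEC-46: φ = -43.39889°, λ = -106.92056°
Bx = cos φ₂ cos Δλ = 0.726580,  By = cos φ₂ sin Δλ = -0.003301
φₘ = atan2(sin φ₁ + sin φ₂, √((cos φ₁ + Bx)² + By²)) = -43.27632°
λₘ = λ₁ + atan2(By, cos φ₁ + Bx) = -106.79015°

106.790°W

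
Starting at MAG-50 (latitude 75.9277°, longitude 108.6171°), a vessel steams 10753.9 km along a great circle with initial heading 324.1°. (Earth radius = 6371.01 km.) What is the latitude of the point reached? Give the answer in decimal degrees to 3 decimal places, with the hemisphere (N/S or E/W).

δ = d/R = 10753.9/6371.01 = 1.687943 rad
φ₂ = arcsin(sin φ₁ cos δ + cos φ₁ sin δ cos θ)
   = arcsin(0.96999·-0.11688 + 0.24315·0.99315·0.81004) = 4.71719°
λ₂ = λ₁ + atan2(sin θ sin δ cos φ₁, cos δ − sin φ₁ sin φ₂) = -35.62703°

4.717°N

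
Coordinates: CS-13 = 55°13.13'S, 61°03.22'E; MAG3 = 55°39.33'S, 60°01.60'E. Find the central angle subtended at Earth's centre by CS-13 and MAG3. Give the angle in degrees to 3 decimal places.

0.728°

CS-13: φ = -55.21883°, λ = +61.05367°
MAG3: φ = -55.65550°, λ = +60.02667°
Δφ = -0.4367°,  Δλ = -1.0270°
a = sin²(Δφ/2) + cos φ₁ cos φ₂ sin²(Δλ/2) = 0.000040
c = 2·arcsin(√a) = 0.012708 rad = 0.7281°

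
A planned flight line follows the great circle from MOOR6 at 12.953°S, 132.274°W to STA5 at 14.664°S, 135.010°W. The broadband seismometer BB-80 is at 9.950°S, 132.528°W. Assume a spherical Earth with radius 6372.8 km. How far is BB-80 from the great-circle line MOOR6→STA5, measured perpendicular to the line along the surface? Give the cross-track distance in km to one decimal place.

295.0 km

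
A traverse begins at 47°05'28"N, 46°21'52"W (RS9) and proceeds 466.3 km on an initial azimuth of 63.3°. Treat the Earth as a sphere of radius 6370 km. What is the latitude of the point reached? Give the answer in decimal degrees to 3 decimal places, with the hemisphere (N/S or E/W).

48.838°N

RS9: φ = +47.09111°, λ = -46.36444°
δ = d/R = 466.3/6370 = 0.073203 rad
φ₂ = arcsin(sin φ₁ cos δ + cos φ₁ sin δ cos θ)
   = arcsin(0.73244·0.99732 + 0.68083·0.07314·0.44932) = 48.83780°
λ₂ = λ₁ + atan2(sin θ sin δ cos φ₁, cos δ − sin φ₁ sin φ₂) = -40.66732°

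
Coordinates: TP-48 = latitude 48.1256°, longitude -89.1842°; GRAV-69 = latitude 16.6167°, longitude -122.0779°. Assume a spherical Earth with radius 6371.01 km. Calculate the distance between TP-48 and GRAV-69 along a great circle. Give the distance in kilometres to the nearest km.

4604 km

Δφ = -31.5089°,  Δλ = -32.8937°
a = sin²(Δφ/2) + cos φ₁ cos φ₂ sin²(Δλ/2) = 0.124993
c = 2·arcsin(√a) = 0.722713 rad = 41.4084°
d = R·c = 6371.01 × 0.722713 = 4604.4 km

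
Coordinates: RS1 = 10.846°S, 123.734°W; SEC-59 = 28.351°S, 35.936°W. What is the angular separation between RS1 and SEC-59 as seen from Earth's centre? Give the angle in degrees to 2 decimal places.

Δφ = -17.5050°,  Δλ = 87.7980°
a = sin²(Δφ/2) + cos φ₁ cos φ₂ sin²(Δλ/2) = 0.438717
c = 2·arcsin(√a) = 1.447921 rad = 82.9597°

82.96°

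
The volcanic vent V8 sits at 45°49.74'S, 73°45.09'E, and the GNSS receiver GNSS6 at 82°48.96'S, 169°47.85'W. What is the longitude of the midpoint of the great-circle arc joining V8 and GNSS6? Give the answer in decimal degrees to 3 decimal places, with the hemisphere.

V8: φ = -45.82900°, λ = +73.75150°
GNSS6: φ = -82.81600°, λ = -169.79750°
Bx = cos φ₂ cos Δλ = -0.055704,  By = cos φ₂ sin Δλ = 0.111965
φₘ = atan2(sin φ₁ + sin φ₂, √((cos φ₁ + Bx)² + By²)) = -69.15735°
λₘ = λ₁ + atan2(By, cos φ₁ + Bx) = 83.65802°

83.658°E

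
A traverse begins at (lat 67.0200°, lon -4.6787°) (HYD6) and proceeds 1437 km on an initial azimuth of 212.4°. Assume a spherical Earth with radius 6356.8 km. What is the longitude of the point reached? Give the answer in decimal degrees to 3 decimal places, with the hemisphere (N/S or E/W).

δ = d/R = 1437/6356.8 = 0.226057 rad
φ₂ = arcsin(sin φ₁ cos δ + cos φ₁ sin δ cos θ)
   = arcsin(0.92064·0.97456 + 0.39041·0.22414·-0.84433) = 55.42004°
λ₂ = λ₁ + atan2(sin θ sin δ cos φ₁, cos δ − sin φ₁ sin φ₂) = -16.89521°

16.895°W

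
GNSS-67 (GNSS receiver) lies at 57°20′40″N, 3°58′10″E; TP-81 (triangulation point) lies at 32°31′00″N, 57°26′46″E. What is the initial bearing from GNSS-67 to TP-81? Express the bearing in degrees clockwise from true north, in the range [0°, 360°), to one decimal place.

GNSS-67: φ = +57.34444°, λ = +3.96944°
TP-81: φ = +32.51667°, λ = +57.44611°
Δλ = 53.4767°
y = sin Δλ · cos φ₂ = 0.677636
x = cos φ₁ sin φ₂ − sin φ₁ cos φ₂ cos Δλ = -0.132471
θ = atan2(y, x) = 101.0613° → 101.0613° (mod 360°)

101.1°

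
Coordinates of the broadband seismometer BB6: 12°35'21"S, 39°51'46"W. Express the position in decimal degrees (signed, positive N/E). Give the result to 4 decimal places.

lat: 12.5892° S → -12.5892°
lon: 39.8628° W → -39.8628°

-12.5892°, -39.8628°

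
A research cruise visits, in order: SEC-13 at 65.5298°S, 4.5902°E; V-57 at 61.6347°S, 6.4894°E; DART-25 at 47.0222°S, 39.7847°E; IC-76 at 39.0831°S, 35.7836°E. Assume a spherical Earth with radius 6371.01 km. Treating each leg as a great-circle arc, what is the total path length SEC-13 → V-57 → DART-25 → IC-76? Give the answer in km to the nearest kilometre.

4037 km

SEC-13→V-57: c = 0.069556 rad, d = 443.14 km
V-57→DART-25: c = 0.416549 rad, d = 2653.84 km
DART-25→IC-76: c = 0.147608 rad, d = 940.41 km
Total = 443.14 + 2653.84 + 940.41 = 4037.39 km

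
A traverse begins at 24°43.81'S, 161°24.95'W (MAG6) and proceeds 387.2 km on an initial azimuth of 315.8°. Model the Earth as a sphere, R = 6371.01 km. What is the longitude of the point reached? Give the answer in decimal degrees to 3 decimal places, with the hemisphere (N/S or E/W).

MAG6: φ = -24.73017°, λ = -161.41583°
δ = d/R = 387.2/6371.01 = 0.060775 rad
φ₂ = arcsin(sin φ₁ cos δ + cos φ₁ sin δ cos θ)
   = arcsin(-0.41835·0.99815 + 0.90829·0.06074·0.71691) = -22.21127°
λ₂ = λ₁ + atan2(sin θ sin δ cos φ₁, cos δ − sin φ₁ sin φ₂) = -164.03736°

164.037°W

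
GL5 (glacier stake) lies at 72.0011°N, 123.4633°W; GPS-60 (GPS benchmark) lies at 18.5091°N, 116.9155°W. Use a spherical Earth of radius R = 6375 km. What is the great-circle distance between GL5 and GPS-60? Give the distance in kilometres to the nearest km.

Δφ = -53.4920°,  Δλ = 6.5478°
a = sin²(Δφ/2) + cos φ₁ cos φ₂ sin²(Δλ/2) = 0.203488
c = 2·arcsin(√a) = 0.935987 rad = 53.6281°
d = R·c = 6375 × 0.935987 = 5966.9 km

5967 km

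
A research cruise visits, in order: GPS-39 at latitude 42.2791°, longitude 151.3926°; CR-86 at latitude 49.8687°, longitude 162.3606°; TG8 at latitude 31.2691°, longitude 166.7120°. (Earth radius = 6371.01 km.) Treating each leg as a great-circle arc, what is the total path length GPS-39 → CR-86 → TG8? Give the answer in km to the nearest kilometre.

3292 km

GPS-39→CR-86: c = 0.187203 rad, d = 1192.67 km
CR-86→TG8: c = 0.329567 rad, d = 2099.67 km
Total = 1192.67 + 2099.67 = 3292.35 km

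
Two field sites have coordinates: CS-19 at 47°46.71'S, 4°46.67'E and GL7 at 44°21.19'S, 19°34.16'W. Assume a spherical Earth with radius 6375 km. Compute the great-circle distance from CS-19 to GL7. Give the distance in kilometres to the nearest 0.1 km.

1909.4 km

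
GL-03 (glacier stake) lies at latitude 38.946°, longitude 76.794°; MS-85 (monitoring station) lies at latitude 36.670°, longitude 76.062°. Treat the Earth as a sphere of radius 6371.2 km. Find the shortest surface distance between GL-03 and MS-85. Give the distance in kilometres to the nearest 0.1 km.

261.1 km

Δφ = -2.2760°,  Δλ = -0.7320°
a = sin²(Δφ/2) + cos φ₁ cos φ₂ sin²(Δλ/2) = 0.000420
c = 2·arcsin(√a) = 0.040986 rad = 2.3483°
d = R·c = 6371.2 × 0.040986 = 261.1 km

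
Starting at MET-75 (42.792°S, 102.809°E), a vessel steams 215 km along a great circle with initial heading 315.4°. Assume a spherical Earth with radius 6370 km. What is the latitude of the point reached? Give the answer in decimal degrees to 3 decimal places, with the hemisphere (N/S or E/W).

δ = d/R = 215/6370 = 0.033752 rad
φ₂ = arcsin(sin φ₁ cos δ + cos φ₁ sin δ cos θ)
   = arcsin(-0.67934·0.99943 + 0.73382·0.03375·0.71203) = -41.40061°
λ₂ = λ₁ + atan2(sin θ sin δ cos φ₁, cos δ − sin φ₁ sin φ₂) = 100.99882°

41.401°S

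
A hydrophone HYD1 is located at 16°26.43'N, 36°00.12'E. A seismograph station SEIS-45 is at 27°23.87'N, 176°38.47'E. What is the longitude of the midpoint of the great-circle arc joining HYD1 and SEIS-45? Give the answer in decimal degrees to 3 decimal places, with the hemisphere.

100.163°E

HYD1: φ = +16.44050°, λ = +36.00200°
SEIS-45: φ = +27.39783°, λ = +176.64117°
Bx = cos φ₂ cos Δλ = -0.686443,  By = cos φ₂ sin Δλ = 0.563065
φₘ = atan2(sin φ₁ + sin φ₂, √((cos φ₁ + Bx)² + By²)) = 49.90934°
λₘ = λ₁ + atan2(By, cos φ₁ + Bx) = 100.16288°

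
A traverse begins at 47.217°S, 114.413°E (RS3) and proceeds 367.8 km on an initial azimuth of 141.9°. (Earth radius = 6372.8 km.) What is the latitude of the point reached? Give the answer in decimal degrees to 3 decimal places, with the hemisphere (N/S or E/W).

49.777°S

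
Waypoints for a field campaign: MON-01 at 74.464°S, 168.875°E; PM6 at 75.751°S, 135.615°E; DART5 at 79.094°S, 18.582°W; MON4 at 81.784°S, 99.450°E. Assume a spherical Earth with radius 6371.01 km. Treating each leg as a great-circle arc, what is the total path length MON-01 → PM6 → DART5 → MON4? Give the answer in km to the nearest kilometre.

5502 km

MON-01→PM6: c = 0.148809 rad, d = 948.06 km
PM6→DART5: c = 0.427984 rad, d = 2726.69 km
DART5→MON4: c = 0.286800 rad, d = 1827.21 km
Total = 948.06 + 2726.69 + 1827.21 = 5501.96 km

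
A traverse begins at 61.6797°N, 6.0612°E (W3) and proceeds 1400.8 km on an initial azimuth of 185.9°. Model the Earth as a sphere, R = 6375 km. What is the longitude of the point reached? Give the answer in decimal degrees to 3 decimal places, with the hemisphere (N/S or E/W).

δ = d/R = 1400.8/6375 = 0.219733 rad
φ₂ = arcsin(sin φ₁ cos δ + cos φ₁ sin δ cos θ)
   = arcsin(0.88031·0.97596 + 0.47440·0.21797·-0.99470) = 49.13785°
λ₂ = λ₁ + atan2(sin θ sin δ cos φ₁, cos δ − sin φ₁ sin φ₂) = 4.09862°

4.099°E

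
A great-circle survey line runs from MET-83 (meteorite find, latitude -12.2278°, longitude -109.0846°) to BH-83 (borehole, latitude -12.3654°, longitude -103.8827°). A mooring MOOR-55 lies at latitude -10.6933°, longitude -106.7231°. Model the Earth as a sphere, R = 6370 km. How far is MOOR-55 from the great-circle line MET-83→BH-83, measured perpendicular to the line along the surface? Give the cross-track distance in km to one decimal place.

178.8 km

δ₁₃ = central angle MET-83→MOOR-55 = 0.048465 rad  (haversine)
θ₁₃ = bearing MET-83→MOOR-55 = 56.694°,  θ₁₂ = bearing MET-83→BH-83 = 92.104°
dₓₜ = R·arcsin(sin δ₁₃ · sin(θ₁₃ − θ₁₂)) = 6370·arcsin(0.04845·sin(-35.410°)) = -178.834 km
|dₓₜ| = 178.834 km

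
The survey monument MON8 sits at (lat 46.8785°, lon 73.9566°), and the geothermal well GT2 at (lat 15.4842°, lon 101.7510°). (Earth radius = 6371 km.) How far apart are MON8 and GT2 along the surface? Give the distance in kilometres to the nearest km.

Δφ = -31.3943°,  Δλ = 27.7944°
a = sin²(Δφ/2) + cos φ₁ cos φ₂ sin²(Δλ/2) = 0.111199
c = 2·arcsin(√a) = 0.679954 rad = 38.9585°
d = R·c = 6371 × 0.679954 = 4332.0 km

4332 km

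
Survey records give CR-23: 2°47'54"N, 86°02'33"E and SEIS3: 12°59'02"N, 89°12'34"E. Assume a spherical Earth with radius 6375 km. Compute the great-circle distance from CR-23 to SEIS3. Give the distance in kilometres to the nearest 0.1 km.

CR-23: φ = +2.79833°, λ = +86.04250°
SEIS3: φ = +12.98389°, λ = +89.20944°
Δφ = 10.1856°,  Δλ = 3.1669°
a = sin²(Δφ/2) + cos φ₁ cos φ₂ sin²(Δλ/2) = 0.008623
c = 2·arcsin(√a) = 0.185989 rad = 10.6564°
d = R·c = 6375 × 0.185989 = 1185.7 km

1185.7 km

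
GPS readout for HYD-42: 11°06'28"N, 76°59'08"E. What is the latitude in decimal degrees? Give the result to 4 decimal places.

11.1078°N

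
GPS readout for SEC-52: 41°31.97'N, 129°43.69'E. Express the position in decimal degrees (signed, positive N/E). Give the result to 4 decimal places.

+41.5328°, +129.7282°

lat: 41.5328° N → +41.5328°
lon: 129.7282° E → +129.7282°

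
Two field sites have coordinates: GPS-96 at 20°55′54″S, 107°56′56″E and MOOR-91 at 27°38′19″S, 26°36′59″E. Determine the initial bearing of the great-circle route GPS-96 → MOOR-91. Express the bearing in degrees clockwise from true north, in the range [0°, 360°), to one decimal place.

246.2°

GPS-96: φ = -20.93167°, λ = +107.94889°
MOOR-91: φ = -27.63861°, λ = +26.61639°
Δλ = -81.3325°
y = sin Δλ · cos φ₂ = -0.875774
x = cos φ₁ sin φ₂ − sin φ₁ cos φ₂ cos Δλ = -0.385585
θ = atan2(y, x) = -113.7629° → 246.2371° (mod 360°)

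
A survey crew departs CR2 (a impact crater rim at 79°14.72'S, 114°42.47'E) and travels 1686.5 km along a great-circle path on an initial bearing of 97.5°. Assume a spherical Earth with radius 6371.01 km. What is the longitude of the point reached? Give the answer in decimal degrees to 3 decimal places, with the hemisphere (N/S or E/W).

CR2: φ = -79.24533°, λ = +114.70783°
δ = d/R = 1686.5/6371.01 = 0.264715 rad
φ₂ = arcsin(sin φ₁ cos δ + cos φ₁ sin δ cos θ)
   = arcsin(-0.98244·0.96517 + 0.18660·0.26163·-0.13053) = -72.66650°
λ₂ = λ₁ + atan2(sin θ sin δ cos φ₁, cos δ − sin φ₁ sin φ₂) = 175.24216°

175.242°E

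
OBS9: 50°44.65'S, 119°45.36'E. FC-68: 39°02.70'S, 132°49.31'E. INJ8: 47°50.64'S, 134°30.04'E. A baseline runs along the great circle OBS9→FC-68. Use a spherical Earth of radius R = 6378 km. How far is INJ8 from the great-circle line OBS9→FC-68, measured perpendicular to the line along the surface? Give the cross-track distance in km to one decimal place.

649.7 km

OBS9: φ = -50.74417°, λ = +119.75600°
FC-68: φ = -39.04500°, λ = +132.82183°
INJ8: φ = -47.84400°, λ = +134.50067°
δ₁₃ = central angle OBS9→INJ8 = 0.174958 rad  (haversine)
θ₁₃ = bearing OBS9→INJ8 = 78.910°,  θ₁₂ = bearing OBS9→FC-68 = 43.165°
dₓₜ = R·arcsin(sin δ₁₃ · sin(θ₁₃ − θ₁₂)) = 6378·arcsin(0.17407·sin(35.745°)) = 649.682 km
|dₓₜ| = 649.682 km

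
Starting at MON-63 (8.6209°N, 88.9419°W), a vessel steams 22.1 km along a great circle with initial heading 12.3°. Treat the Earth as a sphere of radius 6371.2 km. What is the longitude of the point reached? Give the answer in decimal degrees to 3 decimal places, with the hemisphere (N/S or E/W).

δ = d/R = 22.1/6371.2 = 0.003469 rad
φ₂ = arcsin(sin φ₁ cos δ + cos φ₁ sin δ cos θ)
   = arcsin(0.14990·0.99999 + 0.98870·0.00347·0.97705) = 8.81508°
λ₂ = λ₁ + atan2(sin θ sin δ cos φ₁, cos δ − sin φ₁ sin φ₂) = -88.89906°

88.899°W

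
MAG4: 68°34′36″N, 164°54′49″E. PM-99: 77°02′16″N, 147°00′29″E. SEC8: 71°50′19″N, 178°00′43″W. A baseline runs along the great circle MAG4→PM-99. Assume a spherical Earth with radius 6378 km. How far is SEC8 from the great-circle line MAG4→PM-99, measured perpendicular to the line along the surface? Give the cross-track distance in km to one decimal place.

MAG4: φ = +68.57667°, λ = +164.91361°
PM-99: φ = +77.03778°, λ = +147.00806°
SEC8: φ = +71.83861°, λ = -178.01194°
δ₁₃ = central angle MAG4→SEC8 = 0.115287 rad  (haversine)
θ₁₃ = bearing MAG4→SEC8 = 52.711°,  θ₁₂ = bearing MAG4→PM-99 = 336.320°
dₓₜ = R·arcsin(sin δ₁₃ · sin(θ₁₃ − θ₁₂)) = 6378·arcsin(0.11503·sin(-283.609°)) = 714.566 km
|dₓₜ| = 714.566 km

714.6 km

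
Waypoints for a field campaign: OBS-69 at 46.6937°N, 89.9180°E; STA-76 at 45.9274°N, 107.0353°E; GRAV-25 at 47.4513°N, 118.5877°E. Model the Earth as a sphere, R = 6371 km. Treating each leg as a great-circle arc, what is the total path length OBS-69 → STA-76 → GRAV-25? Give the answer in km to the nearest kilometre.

2211 km

OBS-69→STA-76: c = 0.206388 rad, d = 1314.90 km
STA-76→GRAV-25: c = 0.140702 rad, d = 896.41 km
Total = 1314.90 + 896.41 = 2211.31 km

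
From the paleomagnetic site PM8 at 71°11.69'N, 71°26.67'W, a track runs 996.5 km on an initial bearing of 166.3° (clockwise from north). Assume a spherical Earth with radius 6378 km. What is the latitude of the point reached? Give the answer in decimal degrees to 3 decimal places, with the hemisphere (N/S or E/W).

62.419°N

PM8: φ = +71.19483°, λ = -71.44450°
δ = d/R = 996.5/6378 = 0.156240 rad
φ₂ = arcsin(sin φ₁ cos δ + cos φ₁ sin δ cos θ)
   = arcsin(0.94662·0.98782 + 0.32235·0.15561·-0.97155) = 62.41901°
λ₂ = λ₁ + atan2(sin θ sin δ cos φ₁, cos δ − sin φ₁ sin φ₂) = -66.87913°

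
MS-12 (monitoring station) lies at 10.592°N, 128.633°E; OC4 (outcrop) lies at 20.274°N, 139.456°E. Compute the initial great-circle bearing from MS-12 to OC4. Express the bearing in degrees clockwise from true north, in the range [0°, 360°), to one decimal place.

Δλ = 10.8230°
y = sin Δλ · cos φ₂ = 0.176142
x = cos φ₁ sin φ₂ − sin φ₁ cos φ₂ cos Δλ = 0.171247
θ = atan2(y, x) = 45.8074° → 45.8074° (mod 360°)

45.8°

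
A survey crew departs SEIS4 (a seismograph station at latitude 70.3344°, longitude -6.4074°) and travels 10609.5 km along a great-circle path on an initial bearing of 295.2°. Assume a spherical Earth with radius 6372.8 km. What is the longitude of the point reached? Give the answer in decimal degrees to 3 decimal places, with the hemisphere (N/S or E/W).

121.964°W

δ = d/R = 10609.5/6372.8 = 1.664810 rad
φ₂ = arcsin(sin φ₁ cos δ + cos φ₁ sin δ cos θ)
   = arcsin(0.94167·-0.09388 + 0.33653·0.99558·0.42578) = 3.11012°
λ₂ = λ₁ + atan2(sin θ sin δ cos φ₁, cos δ − sin φ₁ sin φ₂) = -121.96393°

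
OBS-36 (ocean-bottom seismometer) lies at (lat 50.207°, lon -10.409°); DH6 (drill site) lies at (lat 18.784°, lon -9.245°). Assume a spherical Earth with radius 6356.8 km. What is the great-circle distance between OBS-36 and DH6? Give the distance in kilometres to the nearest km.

Δφ = -31.4230°,  Δλ = 1.1640°
a = sin²(Δφ/2) + cos φ₁ cos φ₂ sin²(Δλ/2) = 0.073392
c = 2·arcsin(√a) = 0.548675 rad = 31.4367°
d = R·c = 6356.8 × 0.548675 = 3487.8 km

3488 km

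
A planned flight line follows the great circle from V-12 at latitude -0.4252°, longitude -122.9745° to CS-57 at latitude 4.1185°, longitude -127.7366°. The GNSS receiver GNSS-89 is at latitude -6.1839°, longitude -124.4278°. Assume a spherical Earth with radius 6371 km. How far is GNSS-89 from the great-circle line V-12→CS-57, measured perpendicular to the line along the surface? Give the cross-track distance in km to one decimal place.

δ₁₃ = central angle V-12→GNSS-89 = 0.103647 rad  (haversine)
θ₁₃ = bearing V-12→GNSS-89 = 194.106°,  θ₁₂ = bearing V-12→CS-57 = 313.723°
dₓₜ = R·arcsin(sin δ₁₃ · sin(θ₁₃ − θ₁₂)) = 6371·arcsin(0.10346·sin(-119.618°)) = -573.803 km
|dₓₜ| = 573.803 km

573.8 km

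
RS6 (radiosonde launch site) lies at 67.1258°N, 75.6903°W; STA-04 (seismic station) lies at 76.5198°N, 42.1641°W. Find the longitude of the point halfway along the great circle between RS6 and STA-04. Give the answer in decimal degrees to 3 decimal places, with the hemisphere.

63.238°W

Bx = cos φ₂ cos Δλ = 0.194328,  By = cos φ₂ sin Δλ = 0.128751
φₘ = atan2(sin φ₁ + sin φ₂, √((cos φ₁ + Bx)² + By²)) = 72.50091°
λₘ = λ₁ + atan2(By, cos φ₁ + Bx) = -63.23767°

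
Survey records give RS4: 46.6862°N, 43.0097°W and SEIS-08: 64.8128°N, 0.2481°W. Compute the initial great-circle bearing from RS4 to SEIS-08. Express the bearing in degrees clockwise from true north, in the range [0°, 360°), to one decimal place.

36.3°

Δλ = 42.7616°
y = sin Δλ · cos φ₂ = 0.288945
x = cos φ₁ sin φ₂ − sin φ₁ cos φ₂ cos Δλ = 0.393428
θ = atan2(y, x) = 36.2947° → 36.2947° (mod 360°)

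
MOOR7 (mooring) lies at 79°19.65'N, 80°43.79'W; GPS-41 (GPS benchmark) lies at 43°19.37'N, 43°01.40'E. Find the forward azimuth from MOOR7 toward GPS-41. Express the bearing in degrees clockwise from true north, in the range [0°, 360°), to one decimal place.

49.1°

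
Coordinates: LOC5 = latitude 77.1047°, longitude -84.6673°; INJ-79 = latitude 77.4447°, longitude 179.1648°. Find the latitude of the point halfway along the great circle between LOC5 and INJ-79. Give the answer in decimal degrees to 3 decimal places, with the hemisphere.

81.420°N

Bx = cos φ₂ cos Δλ = -0.023356,  By = cos φ₂ sin Δλ = -0.216123
φₘ = atan2(sin φ₁ + sin φ₂, √((cos φ₁ + Bx)² + By²)) = 81.42017°
λₘ = λ₁ + atan2(By, cos φ₁ + Bx) = -131.91277°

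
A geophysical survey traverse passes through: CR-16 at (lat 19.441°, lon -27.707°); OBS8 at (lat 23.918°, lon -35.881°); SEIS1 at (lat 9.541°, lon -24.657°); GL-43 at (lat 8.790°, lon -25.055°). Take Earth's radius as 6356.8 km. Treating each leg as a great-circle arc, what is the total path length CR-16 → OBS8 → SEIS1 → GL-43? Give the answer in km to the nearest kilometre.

CR-16→OBS8: c = 0.153830 rad, d = 977.87 km
OBS8→SEIS1: c = 0.312913 rad, d = 1989.13 km
SEIS1→GL-43: c = 0.014793 rad, d = 94.04 km
Total = 977.87 + 1989.13 + 94.04 = 3061.03 km

3061 km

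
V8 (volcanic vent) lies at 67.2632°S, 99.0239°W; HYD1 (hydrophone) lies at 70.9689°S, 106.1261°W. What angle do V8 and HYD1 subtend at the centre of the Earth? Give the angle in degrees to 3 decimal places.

4.482°

Δφ = -3.7057°,  Δλ = -7.1022°
a = sin²(Δφ/2) + cos φ₁ cos φ₂ sin²(Δλ/2) = 0.001529
c = 2·arcsin(√a) = 0.078222 rad = 4.4818°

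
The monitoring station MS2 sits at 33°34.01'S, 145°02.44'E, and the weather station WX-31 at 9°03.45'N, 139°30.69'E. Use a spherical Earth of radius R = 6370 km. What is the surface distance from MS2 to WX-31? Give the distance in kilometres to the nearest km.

MS2: φ = -33.56683°, λ = +145.04067°
WX-31: φ = +9.05750°, λ = +139.51150°
Δφ = 42.6243°,  Δλ = -5.5292°
a = sin²(Δφ/2) + cos φ₁ cos φ₂ sin²(Δλ/2) = 0.134009
c = 2·arcsin(√a) = 0.749571 rad = 42.9473°
d = R·c = 6370 × 0.749571 = 4774.8 km

4775 km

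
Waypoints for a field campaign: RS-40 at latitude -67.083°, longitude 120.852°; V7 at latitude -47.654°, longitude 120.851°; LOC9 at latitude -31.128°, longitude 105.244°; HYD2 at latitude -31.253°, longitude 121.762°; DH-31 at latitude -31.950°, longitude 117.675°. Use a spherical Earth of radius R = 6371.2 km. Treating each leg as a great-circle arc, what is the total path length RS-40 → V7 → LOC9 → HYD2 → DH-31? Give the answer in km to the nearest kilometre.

RS-40→V7: c = 0.339100 rad, d = 2160.47 km
V7→LOC9: c = 0.355620 rad, d = 2265.73 km
LOC9→HYD2: c = 0.246400 rad, d = 1569.86 km
HYD2→DH-31: c = 0.061956 rad, d = 394.73 km
Total = 2160.47 + 2265.73 + 1569.86 + 394.73 = 6390.80 km

6391 km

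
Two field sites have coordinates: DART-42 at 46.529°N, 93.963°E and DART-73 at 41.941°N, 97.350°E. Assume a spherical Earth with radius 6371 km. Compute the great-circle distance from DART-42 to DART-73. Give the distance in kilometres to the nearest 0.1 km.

577.0 km

Δφ = -4.5880°,  Δλ = 3.3870°
a = sin²(Δφ/2) + cos φ₁ cos φ₂ sin²(Δλ/2) = 0.002049
c = 2·arcsin(√a) = 0.090565 rad = 5.1890°
d = R·c = 6371 × 0.090565 = 577.0 km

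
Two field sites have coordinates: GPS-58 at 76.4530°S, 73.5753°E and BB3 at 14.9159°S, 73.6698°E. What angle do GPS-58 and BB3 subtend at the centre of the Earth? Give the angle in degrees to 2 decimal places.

Δφ = 61.5371°,  Δλ = 0.0945°
a = sin²(Δφ/2) + cos φ₁ cos φ₂ sin²(Δλ/2) = 0.261705
c = 2·arcsin(√a) = 1.074025 rad = 61.5371°

61.54°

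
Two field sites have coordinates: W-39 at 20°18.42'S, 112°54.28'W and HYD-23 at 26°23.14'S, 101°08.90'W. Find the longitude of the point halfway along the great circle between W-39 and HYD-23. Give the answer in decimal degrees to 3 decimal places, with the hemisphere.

107.162°W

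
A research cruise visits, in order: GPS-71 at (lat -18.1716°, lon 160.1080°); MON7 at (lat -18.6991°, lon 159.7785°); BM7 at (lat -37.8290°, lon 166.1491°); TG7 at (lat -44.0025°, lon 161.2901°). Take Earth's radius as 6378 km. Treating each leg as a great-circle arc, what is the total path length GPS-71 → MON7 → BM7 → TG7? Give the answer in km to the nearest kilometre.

3085 km

GPS-71→MON7: c = 0.010702 rad, d = 68.26 km
MON7→BM7: c = 0.347702 rad, d = 2217.64 km
BM7→TG7: c = 0.125310 rad, d = 799.23 km
Total = 68.26 + 2217.64 + 799.23 = 3085.13 km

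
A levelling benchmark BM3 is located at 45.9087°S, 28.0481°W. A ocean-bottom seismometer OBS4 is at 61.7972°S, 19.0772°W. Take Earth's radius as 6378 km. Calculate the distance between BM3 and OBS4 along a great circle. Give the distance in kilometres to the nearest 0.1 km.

1860.1 km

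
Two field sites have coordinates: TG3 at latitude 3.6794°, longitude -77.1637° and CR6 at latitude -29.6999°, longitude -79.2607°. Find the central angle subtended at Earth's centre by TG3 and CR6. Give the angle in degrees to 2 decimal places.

33.44°

Δφ = -33.3793°,  Δλ = -2.0970°
a = sin²(Δφ/2) + cos φ₁ cos φ₂ sin²(Δλ/2) = 0.082767
c = 2·arcsin(√a) = 0.583633 rad = 33.4397°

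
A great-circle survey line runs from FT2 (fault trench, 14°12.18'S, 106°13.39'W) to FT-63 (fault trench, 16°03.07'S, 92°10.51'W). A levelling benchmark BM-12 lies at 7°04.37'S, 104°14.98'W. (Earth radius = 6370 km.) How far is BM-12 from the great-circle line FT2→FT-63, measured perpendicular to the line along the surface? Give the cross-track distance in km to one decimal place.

FT2: φ = -14.20300°, λ = -106.22317°
FT-63: φ = -16.05117°, λ = -92.17517°
BM-12: φ = -7.07283°, λ = -104.24967°
δ₁₃ = central angle FT2→BM-12 = 0.128961 rad  (haversine)
θ₁₃ = bearing FT2→BM-12 = 15.411°,  θ₁₂ = bearing FT2→FT-63 = 99.564°
dₓₜ = R·arcsin(sin δ₁₃ · sin(θ₁₃ − θ₁₂)) = 6370·arcsin(0.12860·sin(-84.153°)) = -817.182 km
|dₓₜ| = 817.182 km

817.2 km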